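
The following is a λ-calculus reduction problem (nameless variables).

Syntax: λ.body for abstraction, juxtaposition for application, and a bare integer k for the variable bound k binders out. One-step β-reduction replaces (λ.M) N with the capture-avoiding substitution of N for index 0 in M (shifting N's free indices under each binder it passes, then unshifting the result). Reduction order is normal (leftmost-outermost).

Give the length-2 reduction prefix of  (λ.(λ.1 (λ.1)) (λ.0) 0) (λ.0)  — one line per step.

  start: (λ.(λ.1 (λ.1)) (λ.0) 0) (λ.0)
  step 1: (λ.(λ.0) (λ.1)) (λ.0) (λ.0)
  step 2: (λ.0) (λ.λ.0) (λ.0)

Answer: after 2 steps: (λ.0) (λ.λ.0) (λ.0)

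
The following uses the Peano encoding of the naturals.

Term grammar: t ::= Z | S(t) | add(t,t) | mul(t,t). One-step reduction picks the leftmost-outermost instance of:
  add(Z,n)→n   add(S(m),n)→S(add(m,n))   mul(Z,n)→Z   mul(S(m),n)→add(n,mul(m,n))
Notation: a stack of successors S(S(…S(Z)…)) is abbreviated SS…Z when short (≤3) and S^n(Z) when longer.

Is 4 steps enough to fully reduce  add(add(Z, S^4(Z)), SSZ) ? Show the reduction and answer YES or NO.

  start: add(add(Z, S^4(Z)), SSZ)
  →1  add(S^4(Z), SSZ)
  →2  S(add(SSSZ, SSZ))
  →3  S(S(add(SSZ, SSZ)))
  →4  S(S(S(add(SZ, SSZ))))

Answer: NO — after 4 steps the term is S(S(S(add(SZ, SSZ)))), not yet normal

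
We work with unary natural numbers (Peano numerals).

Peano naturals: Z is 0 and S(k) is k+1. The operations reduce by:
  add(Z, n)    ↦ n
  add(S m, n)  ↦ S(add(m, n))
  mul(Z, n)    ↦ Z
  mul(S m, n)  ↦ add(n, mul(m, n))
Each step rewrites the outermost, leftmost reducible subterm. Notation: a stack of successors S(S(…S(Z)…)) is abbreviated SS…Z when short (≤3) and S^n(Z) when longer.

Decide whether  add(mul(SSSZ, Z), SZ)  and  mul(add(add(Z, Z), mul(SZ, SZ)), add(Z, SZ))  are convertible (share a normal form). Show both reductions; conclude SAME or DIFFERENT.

Term A:
  start: add(mul(SSSZ, Z), SZ)
  step 1: add(add(Z, mul(SSZ, Z)), SZ)
  step 2: add(mul(SSZ, Z), SZ)
  step 3: add(add(Z, mul(SZ, Z)), SZ)
  step 4: add(mul(SZ, Z), SZ)
  step 5: add(add(Z, mul(Z, Z)), SZ)
  step 6: add(mul(Z, Z), SZ)
  step 7: add(Z, SZ)
  step 8: SZ

Term B:
  start: mul(add(add(Z, Z), mul(SZ, SZ)), add(Z, SZ))
  step 1: mul(add(Z, mul(SZ, SZ)), add(Z, SZ))
  step 2: mul(mul(SZ, SZ), add(Z, SZ))
  step 3: mul(add(SZ, mul(Z, SZ)), add(Z, SZ))
  step 4: mul(S(add(Z, mul(Z, SZ))), add(Z, SZ))
  step 5: add(add(Z, SZ), mul(add(Z, mul(Z, SZ)), add(Z, SZ)))
  step 6: add(SZ, mul(add(Z, mul(Z, SZ)), add(Z, SZ)))
  step 7: S(add(Z, mul(add(Z, mul(Z, SZ)), add(Z, SZ))))
  step 8: S(mul(add(Z, mul(Z, SZ)), add(Z, SZ)))
  step 9: S(mul(mul(Z, SZ), add(Z, SZ)))
  step 10: S(mul(Z, add(Z, SZ)))
  step 11: SZ

Answer: SAME — A ⇓ SZ, B ⇓ SZ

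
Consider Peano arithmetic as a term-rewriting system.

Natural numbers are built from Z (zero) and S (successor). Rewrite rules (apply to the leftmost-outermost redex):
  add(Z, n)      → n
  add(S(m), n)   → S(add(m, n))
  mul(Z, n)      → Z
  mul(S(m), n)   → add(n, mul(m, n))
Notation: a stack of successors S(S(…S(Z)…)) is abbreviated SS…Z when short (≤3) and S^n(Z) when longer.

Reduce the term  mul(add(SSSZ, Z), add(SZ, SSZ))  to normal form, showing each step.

Answer: normal form = S^9(Z)  (in 26 steps)

Derivation:
  start: mul(add(SSSZ, Z), add(SZ, SSZ))
  →1  mul(S(add(SSZ, Z)), add(SZ, SSZ))
  →2  add(add(SZ, SSZ), mul(add(SSZ, Z), add(SZ, SSZ)))
  →3  add(S(add(Z, SSZ)), mul(add(SSZ, Z), add(SZ, SSZ)))
  →4  S(add(add(Z, SSZ), mul(add(SSZ, Z), add(SZ, SSZ))))
  →5  S(add(SSZ, mul(add(SSZ, Z), add(SZ, SSZ))))
  →6  S(S(add(SZ, mul(add(SSZ, Z), add(SZ, SSZ)))))
  →7  S(S(S(add(Z, mul(add(SSZ, Z), add(SZ, SSZ))))))
  →8  S(S(S(mul(add(SSZ, Z), add(SZ, SSZ)))))
  →9  S(S(S(mul(S(add(SZ, Z)), add(SZ, SSZ)))))
  →10  S(S(S(add(add(SZ, SSZ), mul(add(SZ, Z), add(SZ, SSZ))))))
  →11  S(S(S(add(S(add(Z, SSZ)), mul(add(SZ, Z), add(SZ, SSZ))))))
  →12  S(S(S(S(add(add(Z, SSZ), mul(add(SZ, Z), add(SZ, SSZ)))))))
  →13  S(S(S(S(add(SSZ, mul(add(SZ, Z), add(SZ, SSZ)))))))
  →14  S(S(S(S(S(add(SZ, mul(add(SZ, Z), add(SZ, SSZ))))))))
  →15  S(S(S(S(S(S(add(Z, mul(add(SZ, Z), add(SZ, SSZ)))))))))
  →16  S(S(S(S(S(S(mul(add(SZ, Z), add(SZ, SSZ))))))))
  →17  S(S(S(S(S(S(mul(S(add(Z, Z)), add(SZ, SSZ))))))))
  →18  S(S(S(S(S(S(add(add(SZ, SSZ), mul(add(Z, Z), add(SZ, SSZ)))))))))
  →19  S(S(S(S(S(S(add(S(add(Z, SSZ)), mul(add(Z, Z), add(SZ, SSZ)))))))))
  →20  S(S(S(S(S(S(S(add(add(Z, SSZ), mul(add(Z, Z), add(SZ, SSZ))))))))))
  →21  S(S(S(S(S(S(S(add(SSZ, mul(add(Z, Z), add(SZ, SSZ))))))))))
  →22  S(S(S(S(S(S(S(S(add(SZ, mul(add(Z, Z), add(SZ, SSZ)))))))))))
  →23  S(S(S(S(S(S(S(S(S(add(Z, mul(add(Z, Z), add(SZ, SSZ))))))))))))
  →24  S(S(S(S(S(S(S(S(S(mul(add(Z, Z), add(SZ, SSZ)))))))))))
  →25  S(S(S(S(S(S(S(S(S(mul(Z, add(SZ, SSZ)))))))))))
  →26  S^9(Z)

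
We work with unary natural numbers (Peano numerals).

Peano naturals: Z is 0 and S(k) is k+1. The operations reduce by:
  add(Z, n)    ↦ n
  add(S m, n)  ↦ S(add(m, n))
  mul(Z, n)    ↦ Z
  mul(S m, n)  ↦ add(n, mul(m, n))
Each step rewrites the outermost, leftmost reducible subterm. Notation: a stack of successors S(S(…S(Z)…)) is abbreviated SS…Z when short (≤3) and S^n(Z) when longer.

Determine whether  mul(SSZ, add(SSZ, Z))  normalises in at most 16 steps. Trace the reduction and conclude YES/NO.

  start: mul(SSZ, add(SSZ, Z))
  step 1: add(add(SSZ, Z), mul(SZ, add(SSZ, Z)))
  step 2: add(S(add(SZ, Z)), mul(SZ, add(SSZ, Z)))
  step 3: S(add(add(SZ, Z), mul(SZ, add(SSZ, Z))))
  step 4: S(add(S(add(Z, Z)), mul(SZ, add(SSZ, Z))))
  step 5: S(S(add(add(Z, Z), mul(SZ, add(SSZ, Z)))))
  step 6: S(S(add(Z, mul(SZ, add(SSZ, Z)))))
  step 7: S(S(mul(SZ, add(SSZ, Z))))
  step 8: S(S(add(add(SSZ, Z), mul(Z, add(SSZ, Z)))))
  step 9: S(S(add(S(add(SZ, Z)), mul(Z, add(SSZ, Z)))))
  step 10: S(S(S(add(add(SZ, Z), mul(Z, add(SSZ, Z))))))
  step 11: S(S(S(add(S(add(Z, Z)), mul(Z, add(SSZ, Z))))))
  step 12: S(S(S(S(add(add(Z, Z), mul(Z, add(SSZ, Z)))))))
  step 13: S(S(S(S(add(Z, mul(Z, add(SSZ, Z)))))))
  step 14: S(S(S(S(mul(Z, add(SSZ, Z))))))
  step 15: S^4(Z)

Answer: YES — reaches normal form S^4(Z) in 15 ≤ 16 steps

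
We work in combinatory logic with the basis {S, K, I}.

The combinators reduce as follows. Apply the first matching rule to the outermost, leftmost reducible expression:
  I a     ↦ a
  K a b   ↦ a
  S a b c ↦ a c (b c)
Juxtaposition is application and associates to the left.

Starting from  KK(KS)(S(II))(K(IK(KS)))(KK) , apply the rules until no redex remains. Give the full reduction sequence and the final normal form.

Answer: normal form = SI(KK)  (in 3 steps)

Working:
  start: KK(KS)(S(II))(K(IK(KS)))(KK)
  →1  K(S(II))(K(IK(KS)))(KK)
  →2  S(II)(KK)
  →3  SI(KK)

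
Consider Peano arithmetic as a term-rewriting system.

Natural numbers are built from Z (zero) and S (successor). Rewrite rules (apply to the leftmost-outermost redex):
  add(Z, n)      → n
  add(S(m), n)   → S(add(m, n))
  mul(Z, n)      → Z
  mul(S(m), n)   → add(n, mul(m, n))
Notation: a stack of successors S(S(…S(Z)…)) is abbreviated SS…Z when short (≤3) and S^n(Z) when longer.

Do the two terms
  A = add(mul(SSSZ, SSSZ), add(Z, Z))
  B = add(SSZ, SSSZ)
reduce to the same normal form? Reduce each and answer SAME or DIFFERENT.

Answer: DIFFERENT — A ⇓ S^9(Z), B ⇓ S^5(Z)

Working:
Term A:
  start: add(mul(SSSZ, SSSZ), add(Z, Z))
  step 1: add(add(SSSZ, mul(SSZ, SSSZ)), add(Z, Z))
  step 2: add(S(add(SSZ, mul(SSZ, SSSZ))), add(Z, Z))
  step 3: S(add(add(SSZ, mul(SSZ, SSSZ)), add(Z, Z)))
  step 4: S(add(S(add(SZ, mul(SSZ, SSSZ))), add(Z, Z)))
  step 5: S(S(add(add(SZ, mul(SSZ, SSSZ)), add(Z, Z))))
  step 6: S(S(add(S(add(Z, mul(SSZ, SSSZ))), add(Z, Z))))
  step 7: S(S(S(add(add(Z, mul(SSZ, SSSZ)), add(Z, Z)))))
  step 8: S(S(S(add(mul(SSZ, SSSZ), add(Z, Z)))))
  step 9: S(S(S(add(add(SSSZ, mul(SZ, SSSZ)), add(Z, Z)))))
  step 10: S(S(S(add(S(add(SSZ, mul(SZ, SSSZ))), add(Z, Z)))))
  step 11: S(S(S(S(add(add(SSZ, mul(SZ, SSSZ)), add(Z, Z))))))
  step 12: S(S(S(S(add(S(add(SZ, mul(SZ, SSSZ))), add(Z, Z))))))
  step 13: S(S(S(S(S(add(add(SZ, mul(SZ, SSSZ)), add(Z, Z)))))))
  step 14: S(S(S(S(S(add(S(add(Z, mul(SZ, SSSZ))), add(Z, Z)))))))
  step 15: S(S(S(S(S(S(add(add(Z, mul(SZ, SSSZ)), add(Z, Z))))))))
  step 16: S(S(S(S(S(S(add(mul(SZ, SSSZ), add(Z, Z))))))))
  step 17: S(S(S(S(S(S(add(add(SSSZ, mul(Z, SSSZ)), add(Z, Z))))))))
  step 18: S(S(S(S(S(S(add(S(add(SSZ, mul(Z, SSSZ))), add(Z, Z))))))))
  step 19: S(S(S(S(S(S(S(add(add(SSZ, mul(Z, SSSZ)), add(Z, Z)))))))))
  step 20: S(S(S(S(S(S(S(add(S(add(SZ, mul(Z, SSSZ))), add(Z, Z)))))))))
  step 21: S(S(S(S(S(S(S(S(add(add(SZ, mul(Z, SSSZ)), add(Z, Z))))))))))
  step 22: S(S(S(S(S(S(S(S(add(S(add(Z, mul(Z, SSSZ))), add(Z, Z))))))))))
  step 23: S(S(S(S(S(S(S(S(S(add(add(Z, mul(Z, SSSZ)), add(Z, Z)))))))))))
  step 24: S(S(S(S(S(S(S(S(S(add(mul(Z, SSSZ), add(Z, Z)))))))))))
  step 25: S(S(S(S(S(S(S(S(S(add(Z, add(Z, Z)))))))))))
  step 26: S(S(S(S(S(S(S(S(S(add(Z, Z))))))))))
  step 27: S^9(Z)

Term B:
  start: add(SSZ, SSSZ)
  step 1: S(add(SZ, SSSZ))
  step 2: S(S(add(Z, SSSZ)))
  step 3: S^5(Z)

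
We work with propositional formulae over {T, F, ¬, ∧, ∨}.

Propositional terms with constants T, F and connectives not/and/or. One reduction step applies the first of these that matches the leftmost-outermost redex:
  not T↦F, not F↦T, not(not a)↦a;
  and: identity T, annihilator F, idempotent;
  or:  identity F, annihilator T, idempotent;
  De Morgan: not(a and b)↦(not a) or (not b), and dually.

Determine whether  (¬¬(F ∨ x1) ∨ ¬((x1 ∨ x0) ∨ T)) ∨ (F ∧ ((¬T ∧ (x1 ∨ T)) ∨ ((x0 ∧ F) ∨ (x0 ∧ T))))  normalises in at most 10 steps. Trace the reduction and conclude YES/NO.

Answer: YES — reaches normal form x1 in 9 ≤ 10 steps

Working:
  start: (¬¬(F ∨ x1) ∨ ¬((x1 ∨ x0) ∨ T)) ∨ (F ∧ ((¬T ∧ (x1 ∨ T)) ∨ ((x0 ∧ F) ∨ (x0 ∧ T))))
  [1] ((F ∨ x1) ∨ ¬((x1 ∨ x0) ∨ T)) ∨ (F ∧ ((¬T ∧ (x1 ∨ T)) ∨ ((x0 ∧ F) ∨ (x0 ∧ T))))
  [2] (x1 ∨ ¬((x1 ∨ x0) ∨ T)) ∨ (F ∧ ((¬T ∧ (x1 ∨ T)) ∨ ((x0 ∧ F) ∨ (x0 ∧ T))))
  [3] (x1 ∨ (¬(x1 ∨ x0) ∧ ¬T)) ∨ (F ∧ ((¬T ∧ (x1 ∨ T)) ∨ ((x0 ∧ F) ∨ (x0 ∧ T))))
  [4] (x1 ∨ ((¬x1 ∧ ¬x0) ∧ ¬T)) ∨ (F ∧ ((¬T ∧ (x1 ∨ T)) ∨ ((x0 ∧ F) ∨ (x0 ∧ T))))
  [5] (x1 ∨ ((¬x1 ∧ ¬x0) ∧ F)) ∨ (F ∧ ((¬T ∧ (x1 ∨ T)) ∨ ((x0 ∧ F) ∨ (x0 ∧ T))))
  [6] (x1 ∨ F) ∨ (F ∧ ((¬T ∧ (x1 ∨ T)) ∨ ((x0 ∧ F) ∨ (x0 ∧ T))))
  [7] x1 ∨ (F ∧ ((¬T ∧ (x1 ∨ T)) ∨ ((x0 ∧ F) ∨ (x0 ∧ T))))
  [8] x1 ∨ F
  [9] x1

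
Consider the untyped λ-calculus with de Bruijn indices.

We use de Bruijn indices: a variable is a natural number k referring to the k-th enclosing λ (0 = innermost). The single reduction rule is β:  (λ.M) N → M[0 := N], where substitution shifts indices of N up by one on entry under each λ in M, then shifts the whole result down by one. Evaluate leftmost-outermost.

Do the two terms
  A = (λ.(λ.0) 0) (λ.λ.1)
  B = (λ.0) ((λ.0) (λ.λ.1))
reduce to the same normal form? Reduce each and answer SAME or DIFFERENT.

Answer: SAME — A ⇓ λ.λ.1, B ⇓ λ.λ.1

Derivation:
Term A:
  start: (λ.(λ.0) 0) (λ.λ.1)
  [1] (λ.0) (λ.λ.1)
  [2] λ.λ.1

Term B:
  start: (λ.0) ((λ.0) (λ.λ.1))
  [1] (λ.0) (λ.λ.1)
  [2] λ.λ.1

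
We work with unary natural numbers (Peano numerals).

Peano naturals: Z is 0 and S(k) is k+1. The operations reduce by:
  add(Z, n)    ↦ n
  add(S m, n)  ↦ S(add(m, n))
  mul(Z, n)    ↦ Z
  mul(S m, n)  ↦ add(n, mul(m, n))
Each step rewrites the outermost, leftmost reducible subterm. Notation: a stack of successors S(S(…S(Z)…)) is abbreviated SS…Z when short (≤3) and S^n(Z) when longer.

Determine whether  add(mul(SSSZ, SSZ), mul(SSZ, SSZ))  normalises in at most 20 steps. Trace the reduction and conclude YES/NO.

Answer: NO — after 20 steps the term is S(S(S(S(S(S(mul(SSZ, SSZ))))))), not yet normal

Derivation:
  start: add(mul(SSSZ, SSZ), mul(SSZ, SSZ))
  [1] add(add(SSZ, mul(SSZ, SSZ)), mul(SSZ, SSZ))
  [2] add(S(add(SZ, mul(SSZ, SSZ))), mul(SSZ, SSZ))
  [3] S(add(add(SZ, mul(SSZ, SSZ)), mul(SSZ, SSZ)))
  [4] S(add(S(add(Z, mul(SSZ, SSZ))), mul(SSZ, SSZ)))
  [5] S(S(add(add(Z, mul(SSZ, SSZ)), mul(SSZ, SSZ))))
  [6] S(S(add(mul(SSZ, SSZ), mul(SSZ, SSZ))))
  [7] S(S(add(add(SSZ, mul(SZ, SSZ)), mul(SSZ, SSZ))))
  [8] S(S(add(S(add(SZ, mul(SZ, SSZ))), mul(SSZ, SSZ))))
  [9] S(S(S(add(add(SZ, mul(SZ, SSZ)), mul(SSZ, SSZ)))))
  [10] S(S(S(add(S(add(Z, mul(SZ, SSZ))), mul(SSZ, SSZ)))))
  [11] S(S(S(S(add(add(Z, mul(SZ, SSZ)), mul(SSZ, SSZ))))))
  [12] S(S(S(S(add(mul(SZ, SSZ), mul(SSZ, SSZ))))))
  [13] S(S(S(S(add(add(SSZ, mul(Z, SSZ)), mul(SSZ, SSZ))))))
  [14] S(S(S(S(add(S(add(SZ, mul(Z, SSZ))), mul(SSZ, SSZ))))))
  [15] S(S(S(S(S(add(add(SZ, mul(Z, SSZ)), mul(SSZ, SSZ)))))))
  [16] S(S(S(S(S(add(S(add(Z, mul(Z, SSZ))), mul(SSZ, SSZ)))))))
  [17] S(S(S(S(S(S(add(add(Z, mul(Z, SSZ)), mul(SSZ, SSZ))))))))
  [18] S(S(S(S(S(S(add(mul(Z, SSZ), mul(SSZ, SSZ))))))))
  [19] S(S(S(S(S(S(add(Z, mul(SSZ, SSZ))))))))
  [20] S(S(S(S(S(S(mul(SSZ, SSZ)))))))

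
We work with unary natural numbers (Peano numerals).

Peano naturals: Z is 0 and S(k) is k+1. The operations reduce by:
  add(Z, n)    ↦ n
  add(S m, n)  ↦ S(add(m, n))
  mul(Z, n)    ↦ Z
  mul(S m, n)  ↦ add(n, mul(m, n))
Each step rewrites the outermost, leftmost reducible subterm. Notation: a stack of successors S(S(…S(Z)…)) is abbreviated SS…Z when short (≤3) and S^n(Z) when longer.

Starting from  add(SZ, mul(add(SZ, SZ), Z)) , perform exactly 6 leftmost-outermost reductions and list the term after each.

Answer: after 6 steps: S(mul(SZ, Z))

Working:
  start: add(SZ, mul(add(SZ, SZ), Z))
  step 1: S(add(Z, mul(add(SZ, SZ), Z)))
  step 2: S(mul(add(SZ, SZ), Z))
  step 3: S(mul(S(add(Z, SZ)), Z))
  step 4: S(add(Z, mul(add(Z, SZ), Z)))
  step 5: S(mul(add(Z, SZ), Z))
  step 6: S(mul(SZ, Z))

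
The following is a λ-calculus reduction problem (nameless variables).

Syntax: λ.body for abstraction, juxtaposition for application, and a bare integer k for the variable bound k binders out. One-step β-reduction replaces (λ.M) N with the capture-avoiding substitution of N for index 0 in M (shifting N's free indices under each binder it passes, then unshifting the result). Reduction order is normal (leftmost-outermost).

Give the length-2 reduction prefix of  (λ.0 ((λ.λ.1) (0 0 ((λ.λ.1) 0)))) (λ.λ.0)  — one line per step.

Answer: after 2 steps: λ.0

Derivation:
  start: (λ.0 ((λ.λ.1) (0 0 ((λ.λ.1) 0)))) (λ.λ.0)
  [1] (λ.λ.0) ((λ.λ.1) ((λ.λ.0) (λ.λ.0) ((λ.λ.1) (λ.λ.0))))
  [2] λ.0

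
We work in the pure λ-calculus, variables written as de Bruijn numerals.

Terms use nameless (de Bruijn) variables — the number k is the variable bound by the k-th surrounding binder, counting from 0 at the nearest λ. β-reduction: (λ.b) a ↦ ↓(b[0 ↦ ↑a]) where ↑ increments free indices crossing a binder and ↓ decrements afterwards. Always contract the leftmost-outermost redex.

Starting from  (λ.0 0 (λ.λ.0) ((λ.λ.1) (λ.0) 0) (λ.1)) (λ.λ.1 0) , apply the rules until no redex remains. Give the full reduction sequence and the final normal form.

Answer: normal form = λ.λ.λ.1 0  (in 7 steps)

Working:
  start: (λ.0 0 (λ.λ.0) ((λ.λ.1) (λ.0) 0) (λ.1)) (λ.λ.1 0)
  step 1: (λ.λ.1 0) (λ.λ.1 0) (λ.λ.0) ((λ.λ.1) (λ.0) (λ.λ.1 0)) (λ.λ.λ.1 0)
  step 2: (λ.(λ.λ.1 0) 0) (λ.λ.0) ((λ.λ.1) (λ.0) (λ.λ.1 0)) (λ.λ.λ.1 0)
  step 3: (λ.λ.1 0) (λ.λ.0) ((λ.λ.1) (λ.0) (λ.λ.1 0)) (λ.λ.λ.1 0)
  step 4: (λ.(λ.λ.0) 0) ((λ.λ.1) (λ.0) (λ.λ.1 0)) (λ.λ.λ.1 0)
  step 5: (λ.λ.0) ((λ.λ.1) (λ.0) (λ.λ.1 0)) (λ.λ.λ.1 0)
  step 6: (λ.0) (λ.λ.λ.1 0)
  step 7: λ.λ.λ.1 0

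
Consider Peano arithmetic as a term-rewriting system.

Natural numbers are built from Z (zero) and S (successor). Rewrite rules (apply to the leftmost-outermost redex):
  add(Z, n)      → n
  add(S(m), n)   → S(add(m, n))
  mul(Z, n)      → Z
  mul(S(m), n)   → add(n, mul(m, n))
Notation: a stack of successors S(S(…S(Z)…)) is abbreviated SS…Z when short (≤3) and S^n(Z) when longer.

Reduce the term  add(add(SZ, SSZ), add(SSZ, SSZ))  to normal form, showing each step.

Answer: normal form = S^7(Z)  (in 9 steps)

Derivation:
  start: add(add(SZ, SSZ), add(SSZ, SSZ))
  →1  add(S(add(Z, SSZ)), add(SSZ, SSZ))
  →2  S(add(add(Z, SSZ), add(SSZ, SSZ)))
  →3  S(add(SSZ, add(SSZ, SSZ)))
  →4  S(S(add(SZ, add(SSZ, SSZ))))
  →5  S(S(S(add(Z, add(SSZ, SSZ)))))
  →6  S(S(S(add(SSZ, SSZ))))
  →7  S(S(S(S(add(SZ, SSZ)))))
  →8  S(S(S(S(S(add(Z, SSZ))))))
  →9  S^7(Z)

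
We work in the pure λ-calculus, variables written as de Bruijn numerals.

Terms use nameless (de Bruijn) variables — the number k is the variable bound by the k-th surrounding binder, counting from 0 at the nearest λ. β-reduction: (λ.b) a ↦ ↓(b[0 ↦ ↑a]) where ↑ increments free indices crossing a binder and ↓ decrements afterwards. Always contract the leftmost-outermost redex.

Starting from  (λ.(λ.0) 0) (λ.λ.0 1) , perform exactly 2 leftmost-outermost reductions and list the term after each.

Answer: after 2 steps: λ.λ.0 1

Reduction:
  start: (λ.(λ.0) 0) (λ.λ.0 1)
  →1  (λ.0) (λ.λ.0 1)
  →2  λ.λ.0 1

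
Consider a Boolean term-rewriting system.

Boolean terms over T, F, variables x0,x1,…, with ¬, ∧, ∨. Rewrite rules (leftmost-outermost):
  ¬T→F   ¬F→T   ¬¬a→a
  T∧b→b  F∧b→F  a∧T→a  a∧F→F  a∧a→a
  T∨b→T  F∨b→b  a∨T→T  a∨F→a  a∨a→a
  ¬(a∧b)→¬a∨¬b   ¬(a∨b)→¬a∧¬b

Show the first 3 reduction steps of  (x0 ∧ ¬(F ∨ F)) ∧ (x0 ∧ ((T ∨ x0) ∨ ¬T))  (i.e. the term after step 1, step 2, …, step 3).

  start: (x0 ∧ ¬(F ∨ F)) ∧ (x0 ∧ ((T ∨ x0) ∨ ¬T))
  [1] (x0 ∧ (¬F ∧ ¬F)) ∧ (x0 ∧ ((T ∨ x0) ∨ ¬T))
  [2] (x0 ∧ ¬F) ∧ (x0 ∧ ((T ∨ x0) ∨ ¬T))
  [3] (x0 ∧ T) ∧ (x0 ∧ ((T ∨ x0) ∨ ¬T))

Answer: after 3 steps: (x0 ∧ T) ∧ (x0 ∧ ((T ∨ x0) ∨ ¬T))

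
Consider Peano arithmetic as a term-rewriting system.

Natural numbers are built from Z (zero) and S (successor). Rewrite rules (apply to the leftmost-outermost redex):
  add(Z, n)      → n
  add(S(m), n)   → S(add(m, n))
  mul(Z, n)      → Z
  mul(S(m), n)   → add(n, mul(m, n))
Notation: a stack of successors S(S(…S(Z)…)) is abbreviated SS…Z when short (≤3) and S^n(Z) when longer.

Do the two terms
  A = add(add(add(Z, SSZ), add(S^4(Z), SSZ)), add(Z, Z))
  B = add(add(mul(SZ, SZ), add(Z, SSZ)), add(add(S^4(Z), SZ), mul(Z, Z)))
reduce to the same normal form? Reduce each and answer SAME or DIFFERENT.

Term A:
  start: add(add(add(Z, SSZ), add(S^4(Z), SSZ)), add(Z, Z))
  [1] add(add(SSZ, add(S^4(Z), SSZ)), add(Z, Z))
  [2] add(S(add(SZ, add(S^4(Z), SSZ))), add(Z, Z))
  [3] S(add(add(SZ, add(S^4(Z), SSZ)), add(Z, Z)))
  [4] S(add(S(add(Z, add(S^4(Z), SSZ))), add(Z, Z)))
  [5] S(S(add(add(Z, add(S^4(Z), SSZ)), add(Z, Z))))
  [6] S(S(add(add(S^4(Z), SSZ), add(Z, Z))))
  [7] S(S(add(S(add(SSSZ, SSZ)), add(Z, Z))))
  [8] S(S(S(add(add(SSSZ, SSZ), add(Z, Z)))))
  [9] S(S(S(add(S(add(SSZ, SSZ)), add(Z, Z)))))
  [10] S(S(S(S(add(add(SSZ, SSZ), add(Z, Z))))))
  [11] S(S(S(S(add(S(add(SZ, SSZ)), add(Z, Z))))))
  [12] S(S(S(S(S(add(add(SZ, SSZ), add(Z, Z)))))))
  [13] S(S(S(S(S(add(S(add(Z, SSZ)), add(Z, Z)))))))
  [14] S(S(S(S(S(S(add(add(Z, SSZ), add(Z, Z))))))))
  [15] S(S(S(S(S(S(add(SSZ, add(Z, Z))))))))
  [16] S(S(S(S(S(S(S(add(SZ, add(Z, Z)))))))))
  [17] S(S(S(S(S(S(S(S(add(Z, add(Z, Z))))))))))
  [18] S(S(S(S(S(S(S(S(add(Z, Z)))))))))
  [19] S^8(Z)

Term B:
  start: add(add(mul(SZ, SZ), add(Z, SSZ)), add(add(S^4(Z), SZ), mul(Z, Z)))
  [1] add(add(add(SZ, mul(Z, SZ)), add(Z, SSZ)), add(add(S^4(Z), SZ), mul(Z, Z)))
  [2] add(add(S(add(Z, mul(Z, SZ))), add(Z, SSZ)), add(add(S^4(Z), SZ), mul(Z, Z)))
  [3] add(S(add(add(Z, mul(Z, SZ)), add(Z, SSZ))), add(add(S^4(Z), SZ), mul(Z, Z)))
  [4] S(add(add(add(Z, mul(Z, SZ)), add(Z, SSZ)), add(add(S^4(Z), SZ), mul(Z, Z))))
  [5] S(add(add(mul(Z, SZ), add(Z, SSZ)), add(add(S^4(Z), SZ), mul(Z, Z))))
  [6] S(add(add(Z, add(Z, SSZ)), add(add(S^4(Z), SZ), mul(Z, Z))))
  [7] S(add(add(Z, SSZ), add(add(S^4(Z), SZ), mul(Z, Z))))
  [8] S(add(SSZ, add(add(S^4(Z), SZ), mul(Z, Z))))
  [9] S(S(add(SZ, add(add(S^4(Z), SZ), mul(Z, Z)))))
  [10] S(S(S(add(Z, add(add(S^4(Z), SZ), mul(Z, Z))))))
  [11] S(S(S(add(add(S^4(Z), SZ), mul(Z, Z)))))
  [12] S(S(S(add(S(add(SSSZ, SZ)), mul(Z, Z)))))
  [13] S(S(S(S(add(add(SSSZ, SZ), mul(Z, Z))))))
  [14] S(S(S(S(add(S(add(SSZ, SZ)), mul(Z, Z))))))
  [15] S(S(S(S(S(add(add(SSZ, SZ), mul(Z, Z)))))))
  [16] S(S(S(S(S(add(S(add(SZ, SZ)), mul(Z, Z)))))))
  [17] S(S(S(S(S(S(add(add(SZ, SZ), mul(Z, Z))))))))
  [18] S(S(S(S(S(S(add(S(add(Z, SZ)), mul(Z, Z))))))))
  [19] S(S(S(S(S(S(S(add(add(Z, SZ), mul(Z, Z)))))))))
  [20] S(S(S(S(S(S(S(add(SZ, mul(Z, Z)))))))))
  [21] S(S(S(S(S(S(S(S(add(Z, mul(Z, Z))))))))))
  [22] S(S(S(S(S(S(S(S(mul(Z, Z)))))))))
  [23] S^8(Z)

Answer: SAME — A ⇓ S^8(Z), B ⇓ S^8(Z)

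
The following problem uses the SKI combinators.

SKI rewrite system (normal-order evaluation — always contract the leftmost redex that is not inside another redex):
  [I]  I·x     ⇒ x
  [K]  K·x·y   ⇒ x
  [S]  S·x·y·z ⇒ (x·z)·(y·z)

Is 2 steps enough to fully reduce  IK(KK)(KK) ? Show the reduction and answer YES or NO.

Answer: YES — reaches normal form KK in 2 ≤ 2 steps

Reduction:
  start: IK(KK)(KK)
  [1] K(KK)(KK)
  [2] KK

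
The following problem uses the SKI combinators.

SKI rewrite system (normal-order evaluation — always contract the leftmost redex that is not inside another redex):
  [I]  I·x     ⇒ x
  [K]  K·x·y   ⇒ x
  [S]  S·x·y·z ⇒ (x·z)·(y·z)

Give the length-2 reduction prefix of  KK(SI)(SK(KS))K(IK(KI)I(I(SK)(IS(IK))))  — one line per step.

  start: KK(SI)(SK(KS))K(IK(KI)I(I(SK)(IS(IK))))
  step 1: K(SK(KS))K(IK(KI)I(I(SK)(IS(IK))))
  step 2: SK(KS)(IK(KI)I(I(SK)(IS(IK))))

Answer: after 2 steps: SK(KS)(IK(KI)I(I(SK)(IS(IK))))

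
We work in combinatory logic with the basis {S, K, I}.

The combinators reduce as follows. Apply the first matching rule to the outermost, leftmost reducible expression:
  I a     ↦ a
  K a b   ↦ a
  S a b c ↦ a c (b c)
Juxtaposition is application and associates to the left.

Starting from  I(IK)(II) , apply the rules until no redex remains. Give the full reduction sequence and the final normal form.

Answer: normal form = KI  (in 3 steps)

Working:
  start: I(IK)(II)
  →1  IK(II)
  →2  K(II)
  →3  KI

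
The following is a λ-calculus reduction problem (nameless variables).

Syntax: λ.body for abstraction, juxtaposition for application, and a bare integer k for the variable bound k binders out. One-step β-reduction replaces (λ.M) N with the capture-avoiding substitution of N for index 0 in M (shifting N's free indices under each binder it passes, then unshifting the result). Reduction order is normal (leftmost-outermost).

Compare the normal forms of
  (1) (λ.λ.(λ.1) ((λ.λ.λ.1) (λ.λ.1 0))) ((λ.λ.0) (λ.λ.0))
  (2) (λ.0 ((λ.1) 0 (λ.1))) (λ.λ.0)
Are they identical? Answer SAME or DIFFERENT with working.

Term A:
  start: (λ.λ.(λ.1) ((λ.λ.λ.1) (λ.λ.1 0))) ((λ.λ.0) (λ.λ.0))
  [1] λ.(λ.1) ((λ.λ.λ.1) (λ.λ.1 0))
  [2] λ.0

Term B:
  start: (λ.0 ((λ.1) 0 (λ.1))) (λ.λ.0)
  [1] (λ.λ.0) ((λ.λ.λ.0) (λ.λ.0) (λ.λ.λ.0))
  [2] λ.0

Answer: SAME — A ⇓ λ.0, B ⇓ λ.0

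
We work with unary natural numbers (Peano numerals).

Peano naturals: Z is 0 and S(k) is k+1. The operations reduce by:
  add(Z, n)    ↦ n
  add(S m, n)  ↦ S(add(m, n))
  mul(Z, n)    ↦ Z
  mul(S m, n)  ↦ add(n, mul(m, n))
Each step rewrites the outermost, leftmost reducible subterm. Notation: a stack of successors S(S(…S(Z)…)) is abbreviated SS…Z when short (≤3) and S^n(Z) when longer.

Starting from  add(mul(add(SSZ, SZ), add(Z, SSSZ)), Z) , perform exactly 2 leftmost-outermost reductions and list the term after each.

Answer: after 2 steps: add(add(add(Z, SSSZ), mul(add(SZ, SZ), add(Z, SSSZ))), Z)

Derivation:
  start: add(mul(add(SSZ, SZ), add(Z, SSSZ)), Z)
  step 1: add(mul(S(add(SZ, SZ)), add(Z, SSSZ)), Z)
  step 2: add(add(add(Z, SSSZ), mul(add(SZ, SZ), add(Z, SSSZ))), Z)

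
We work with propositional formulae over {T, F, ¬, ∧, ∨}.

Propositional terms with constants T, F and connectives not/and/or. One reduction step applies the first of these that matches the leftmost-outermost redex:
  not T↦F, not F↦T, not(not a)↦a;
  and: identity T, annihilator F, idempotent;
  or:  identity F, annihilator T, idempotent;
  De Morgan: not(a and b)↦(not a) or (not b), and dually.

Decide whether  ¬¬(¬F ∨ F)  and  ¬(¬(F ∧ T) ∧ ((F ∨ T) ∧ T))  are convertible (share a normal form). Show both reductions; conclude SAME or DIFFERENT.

Answer: DIFFERENT — A ⇓ T, B ⇓ F

Working:
Term A:
  start: ¬¬(¬F ∨ F)
  step 1: ¬F ∨ F
  step 2: ¬F
  step 3: T

Term B:
  start: ¬(¬(F ∧ T) ∧ ((F ∨ T) ∧ T))
  step 1: ¬¬(F ∧ T) ∨ ¬((F ∨ T) ∧ T)
  step 2: (F ∧ T) ∨ ¬((F ∨ T) ∧ T)
  step 3: F ∨ ¬((F ∨ T) ∧ T)
  step 4: ¬((F ∨ T) ∧ T)
  step 5: ¬(F ∨ T) ∨ ¬T
  step 6: (¬F ∧ ¬T) ∨ ¬T
  step 7: (T ∧ ¬T) ∨ ¬T
  step 8: ¬T ∨ ¬T
  step 9: ¬T
  step 10: F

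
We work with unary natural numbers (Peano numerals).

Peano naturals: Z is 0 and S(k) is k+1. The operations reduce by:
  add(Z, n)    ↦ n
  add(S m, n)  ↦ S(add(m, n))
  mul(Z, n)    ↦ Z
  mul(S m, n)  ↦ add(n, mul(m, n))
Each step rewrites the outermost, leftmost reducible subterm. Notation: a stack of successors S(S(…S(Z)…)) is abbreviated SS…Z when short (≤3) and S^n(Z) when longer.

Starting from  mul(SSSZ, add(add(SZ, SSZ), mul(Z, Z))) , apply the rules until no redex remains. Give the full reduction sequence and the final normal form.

Answer: normal form = S^9(Z)  (in 37 steps)

Derivation:
  start: mul(SSSZ, add(add(SZ, SSZ), mul(Z, Z)))
  →1  add(add(add(SZ, SSZ), mul(Z, Z)), mul(SSZ, add(add(SZ, SSZ), mul(Z, Z))))
  →2  add(add(S(add(Z, SSZ)), mul(Z, Z)), mul(SSZ, add(add(SZ, SSZ), mul(Z, Z))))
  →3  add(S(add(add(Z, SSZ), mul(Z, Z))), mul(SSZ, add(add(SZ, SSZ), mul(Z, Z))))
  →4  S(add(add(add(Z, SSZ), mul(Z, Z)), mul(SSZ, add(add(SZ, SSZ), mul(Z, Z)))))
  →5  S(add(add(SSZ, mul(Z, Z)), mul(SSZ, add(add(SZ, SSZ), mul(Z, Z)))))
  →6  S(add(S(add(SZ, mul(Z, Z))), mul(SSZ, add(add(SZ, SSZ), mul(Z, Z)))))
  →7  S(S(add(add(SZ, mul(Z, Z)), mul(SSZ, add(add(SZ, SSZ), mul(Z, Z))))))
  →8  S(S(add(S(add(Z, mul(Z, Z))), mul(SSZ, add(add(SZ, SSZ), mul(Z, Z))))))
  →9  S(S(S(add(add(Z, mul(Z, Z)), mul(SSZ, add(add(SZ, SSZ), mul(Z, Z)))))))
  →10  S(S(S(add(mul(Z, Z), mul(SSZ, add(add(SZ, SSZ), mul(Z, Z)))))))
  →11  S(S(S(add(Z, mul(SSZ, add(add(SZ, SSZ), mul(Z, Z)))))))
  →12  S(S(S(mul(SSZ, add(add(SZ, SSZ), mul(Z, Z))))))
  →13  S(S(S(add(add(add(SZ, SSZ), mul(Z, Z)), mul(SZ, add(add(SZ, SSZ), mul(Z, Z)))))))
  →14  S(S(S(add(add(S(add(Z, SSZ)), mul(Z, Z)), mul(SZ, add(add(SZ, SSZ), mul(Z, Z)))))))
  →15  S(S(S(add(S(add(add(Z, SSZ), mul(Z, Z))), mul(SZ, add(add(SZ, SSZ), mul(Z, Z)))))))
  →16  S(S(S(S(add(add(add(Z, SSZ), mul(Z, Z)), mul(SZ, add(add(SZ, SSZ), mul(Z, Z))))))))
  →17  S(S(S(S(add(add(SSZ, mul(Z, Z)), mul(SZ, add(add(SZ, SSZ), mul(Z, Z))))))))
  →18  S(S(S(S(add(S(add(SZ, mul(Z, Z))), mul(SZ, add(add(SZ, SSZ), mul(Z, Z))))))))
  →19  S(S(S(S(S(add(add(SZ, mul(Z, Z)), mul(SZ, add(add(SZ, SSZ), mul(Z, Z)))))))))
  →20  S(S(S(S(S(add(S(add(Z, mul(Z, Z))), mul(SZ, add(add(SZ, SSZ), mul(Z, Z)))))))))
  →21  S(S(S(S(S(S(add(add(Z, mul(Z, Z)), mul(SZ, add(add(SZ, SSZ), mul(Z, Z))))))))))
  →22  S(S(S(S(S(S(add(mul(Z, Z), mul(SZ, add(add(SZ, SSZ), mul(Z, Z))))))))))
  →23  S(S(S(S(S(S(add(Z, mul(SZ, add(add(SZ, SSZ), mul(Z, Z))))))))))
  →24  S(S(S(S(S(S(mul(SZ, add(add(SZ, SSZ), mul(Z, Z)))))))))
  →25  S(S(S(S(S(S(add(add(add(SZ, SSZ), mul(Z, Z)), mul(Z, add(add(SZ, SSZ), mul(Z, Z))))))))))
  →26  S(S(S(S(S(S(add(add(S(add(Z, SSZ)), mul(Z, Z)), mul(Z, add(add(SZ, SSZ), mul(Z, Z))))))))))
  →27  S(S(S(S(S(S(add(S(add(add(Z, SSZ), mul(Z, Z))), mul(Z, add(add(SZ, SSZ), mul(Z, Z))))))))))
  →28  S(S(S(S(S(S(S(add(add(add(Z, SSZ), mul(Z, Z)), mul(Z, add(add(SZ, SSZ), mul(Z, Z)))))))))))
  →29  S(S(S(S(S(S(S(add(add(SSZ, mul(Z, Z)), mul(Z, add(add(SZ, SSZ), mul(Z, Z)))))))))))
  →30  S(S(S(S(S(S(S(add(S(add(SZ, mul(Z, Z))), mul(Z, add(add(SZ, SSZ), mul(Z, Z)))))))))))
  →31  S(S(S(S(S(S(S(S(add(add(SZ, mul(Z, Z)), mul(Z, add(add(SZ, SSZ), mul(Z, Z))))))))))))
  →32  S(S(S(S(S(S(S(S(add(S(add(Z, mul(Z, Z))), mul(Z, add(add(SZ, SSZ), mul(Z, Z))))))))))))
  →33  S(S(S(S(S(S(S(S(S(add(add(Z, mul(Z, Z)), mul(Z, add(add(SZ, SSZ), mul(Z, Z)))))))))))))
  →34  S(S(S(S(S(S(S(S(S(add(mul(Z, Z), mul(Z, add(add(SZ, SSZ), mul(Z, Z)))))))))))))
  →35  S(S(S(S(S(S(S(S(S(add(Z, mul(Z, add(add(SZ, SSZ), mul(Z, Z)))))))))))))
  →36  S(S(S(S(S(S(S(S(S(mul(Z, add(add(SZ, SSZ), mul(Z, Z))))))))))))
  →37  S^9(Z)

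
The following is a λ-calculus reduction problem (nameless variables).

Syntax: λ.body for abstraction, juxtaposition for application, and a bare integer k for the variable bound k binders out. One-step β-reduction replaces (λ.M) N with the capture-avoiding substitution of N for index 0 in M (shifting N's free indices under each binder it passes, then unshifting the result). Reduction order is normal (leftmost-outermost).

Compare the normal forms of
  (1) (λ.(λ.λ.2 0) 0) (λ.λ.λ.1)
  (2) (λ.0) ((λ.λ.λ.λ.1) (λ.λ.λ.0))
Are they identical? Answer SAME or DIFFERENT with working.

Answer: SAME — A ⇓ λ.λ.λ.1, B ⇓ λ.λ.λ.1

Reduction:
Term A:
  start: (λ.(λ.λ.2 0) 0) (λ.λ.λ.1)
  step 1: (λ.λ.(λ.λ.λ.1) 0) (λ.λ.λ.1)
  step 2: λ.(λ.λ.λ.1) 0
  step 3: λ.λ.λ.1

Term B:
  start: (λ.0) ((λ.λ.λ.λ.1) (λ.λ.λ.0))
  step 1: (λ.λ.λ.λ.1) (λ.λ.λ.0)
  step 2: λ.λ.λ.1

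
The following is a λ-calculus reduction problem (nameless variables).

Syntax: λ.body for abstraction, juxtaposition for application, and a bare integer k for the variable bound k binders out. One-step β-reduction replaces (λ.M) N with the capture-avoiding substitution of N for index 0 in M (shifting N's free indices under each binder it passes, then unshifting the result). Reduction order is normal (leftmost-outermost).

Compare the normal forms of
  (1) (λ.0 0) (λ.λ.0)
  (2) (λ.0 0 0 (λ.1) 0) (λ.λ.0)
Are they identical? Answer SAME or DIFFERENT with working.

Term A:
  start: (λ.0 0) (λ.λ.0)
  [1] (λ.λ.0) (λ.λ.0)
  [2] λ.0

Term B:
  start: (λ.0 0 0 (λ.1) 0) (λ.λ.0)
  [1] (λ.λ.0) (λ.λ.0) (λ.λ.0) (λ.λ.λ.0) (λ.λ.0)
  [2] (λ.0) (λ.λ.0) (λ.λ.λ.0) (λ.λ.0)
  [3] (λ.λ.0) (λ.λ.λ.0) (λ.λ.0)
  [4] (λ.0) (λ.λ.0)
  [5] λ.λ.0

Answer: DIFFERENT — A ⇓ λ.0, B ⇓ λ.λ.0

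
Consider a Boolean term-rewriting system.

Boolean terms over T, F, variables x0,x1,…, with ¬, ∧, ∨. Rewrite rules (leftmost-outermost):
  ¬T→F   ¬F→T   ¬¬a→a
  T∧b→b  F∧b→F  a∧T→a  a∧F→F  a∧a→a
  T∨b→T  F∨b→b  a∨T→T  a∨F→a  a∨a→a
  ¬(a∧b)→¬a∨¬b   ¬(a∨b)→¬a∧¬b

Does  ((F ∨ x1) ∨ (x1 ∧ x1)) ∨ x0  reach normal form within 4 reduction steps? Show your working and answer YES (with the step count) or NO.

  start: ((F ∨ x1) ∨ (x1 ∧ x1)) ∨ x0
  step 1: (x1 ∨ (x1 ∧ x1)) ∨ x0
  step 2: (x1 ∨ x1) ∨ x0
  step 3: x1 ∨ x0

Answer: YES — reaches normal form x1 ∨ x0 in 3 ≤ 4 steps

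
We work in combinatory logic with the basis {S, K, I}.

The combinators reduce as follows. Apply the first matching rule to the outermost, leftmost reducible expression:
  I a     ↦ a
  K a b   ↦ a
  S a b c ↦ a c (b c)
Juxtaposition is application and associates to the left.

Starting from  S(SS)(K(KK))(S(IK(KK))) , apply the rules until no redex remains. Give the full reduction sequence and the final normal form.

  start: S(SS)(K(KK))(S(IK(KK)))
  step 1: SS(S(IK(KK)))(K(KK)(S(IK(KK))))
  step 2: S(K(KK)(S(IK(KK))))(S(IK(KK))(K(KK)(S(IK(KK)))))
  step 3: S(KK)(S(IK(KK))(K(KK)(S(IK(KK)))))
  step 4: S(KK)(S(K(KK))(K(KK)(S(IK(KK)))))
  step 5: S(KK)(S(K(KK))(KK))

Answer: normal form = S(KK)(S(K(KK))(KK))  (in 5 steps)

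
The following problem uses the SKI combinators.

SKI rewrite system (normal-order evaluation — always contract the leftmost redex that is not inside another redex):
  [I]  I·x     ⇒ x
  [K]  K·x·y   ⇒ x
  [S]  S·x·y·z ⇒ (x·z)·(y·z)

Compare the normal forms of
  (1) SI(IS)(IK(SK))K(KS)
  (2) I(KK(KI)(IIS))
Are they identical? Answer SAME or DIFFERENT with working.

Term A:
  start: SI(IS)(IK(SK))K(KS)
  →1  I(IK(SK))(IS(IK(SK)))K(KS)
  →2  IK(SK)(IS(IK(SK)))K(KS)
  →3  K(SK)(IS(IK(SK)))K(KS)
  →4  SKK(KS)
  →5  K(KS)(K(KS))
  →6  KS

Term B:
  start: I(KK(KI)(IIS))
  →1  KK(KI)(IIS)
  →2  K(IIS)
  →3  K(IS)
  →4  KS

Answer: SAME — A ⇓ KS, B ⇓ KS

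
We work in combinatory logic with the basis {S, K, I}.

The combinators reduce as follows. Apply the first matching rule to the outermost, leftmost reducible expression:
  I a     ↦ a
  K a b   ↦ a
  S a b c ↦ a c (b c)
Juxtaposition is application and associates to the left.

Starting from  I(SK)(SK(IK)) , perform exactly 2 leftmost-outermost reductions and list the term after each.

Answer: after 2 steps: SK(SKK)

Working:
  start: I(SK)(SK(IK))
  →1  SK(SK(IK))
  →2  SK(SKK)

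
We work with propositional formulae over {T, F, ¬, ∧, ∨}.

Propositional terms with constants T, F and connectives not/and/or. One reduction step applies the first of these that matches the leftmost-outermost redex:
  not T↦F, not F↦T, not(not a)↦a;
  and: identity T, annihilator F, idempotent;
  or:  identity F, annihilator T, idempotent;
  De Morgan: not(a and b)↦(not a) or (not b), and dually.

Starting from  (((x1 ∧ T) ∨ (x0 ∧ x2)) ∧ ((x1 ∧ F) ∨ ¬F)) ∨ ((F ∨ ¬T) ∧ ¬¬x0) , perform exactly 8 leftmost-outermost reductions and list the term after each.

Answer: after 8 steps: (x1 ∨ (x0 ∧ x2)) ∨ F

Reduction:
  start: (((x1 ∧ T) ∨ (x0 ∧ x2)) ∧ ((x1 ∧ F) ∨ ¬F)) ∨ ((F ∨ ¬T) ∧ ¬¬x0)
  →1  ((x1 ∨ (x0 ∧ x2)) ∧ ((x1 ∧ F) ∨ ¬F)) ∨ ((F ∨ ¬T) ∧ ¬¬x0)
  →2  ((x1 ∨ (x0 ∧ x2)) ∧ (F ∨ ¬F)) ∨ ((F ∨ ¬T) ∧ ¬¬x0)
  →3  ((x1 ∨ (x0 ∧ x2)) ∧ ¬F) ∨ ((F ∨ ¬T) ∧ ¬¬x0)
  →4  ((x1 ∨ (x0 ∧ x2)) ∧ T) ∨ ((F ∨ ¬T) ∧ ¬¬x0)
  →5  (x1 ∨ (x0 ∧ x2)) ∨ ((F ∨ ¬T) ∧ ¬¬x0)
  →6  (x1 ∨ (x0 ∧ x2)) ∨ (¬T ∧ ¬¬x0)
  →7  (x1 ∨ (x0 ∧ x2)) ∨ (F ∧ ¬¬x0)
  →8  (x1 ∨ (x0 ∧ x2)) ∨ F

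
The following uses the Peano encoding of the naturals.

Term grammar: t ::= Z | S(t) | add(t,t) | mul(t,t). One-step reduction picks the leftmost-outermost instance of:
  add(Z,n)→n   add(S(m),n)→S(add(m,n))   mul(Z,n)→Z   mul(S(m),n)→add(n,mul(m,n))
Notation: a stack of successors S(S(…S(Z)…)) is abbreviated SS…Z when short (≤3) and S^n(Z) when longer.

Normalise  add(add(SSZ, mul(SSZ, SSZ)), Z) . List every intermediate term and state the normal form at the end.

Answer: normal form = S^6(Z)  (in 19 steps)

Derivation:
  start: add(add(SSZ, mul(SSZ, SSZ)), Z)
  step 1: add(S(add(SZ, mul(SSZ, SSZ))), Z)
  step 2: S(add(add(SZ, mul(SSZ, SSZ)), Z))
  step 3: S(add(S(add(Z, mul(SSZ, SSZ))), Z))
  step 4: S(S(add(add(Z, mul(SSZ, SSZ)), Z)))
  step 5: S(S(add(mul(SSZ, SSZ), Z)))
  step 6: S(S(add(add(SSZ, mul(SZ, SSZ)), Z)))
  step 7: S(S(add(S(add(SZ, mul(SZ, SSZ))), Z)))
  step 8: S(S(S(add(add(SZ, mul(SZ, SSZ)), Z))))
  step 9: S(S(S(add(S(add(Z, mul(SZ, SSZ))), Z))))
  step 10: S(S(S(S(add(add(Z, mul(SZ, SSZ)), Z)))))
  step 11: S(S(S(S(add(mul(SZ, SSZ), Z)))))
  step 12: S(S(S(S(add(add(SSZ, mul(Z, SSZ)), Z)))))
  step 13: S(S(S(S(add(S(add(SZ, mul(Z, SSZ))), Z)))))
  step 14: S(S(S(S(S(add(add(SZ, mul(Z, SSZ)), Z))))))
  step 15: S(S(S(S(S(add(S(add(Z, mul(Z, SSZ))), Z))))))
  step 16: S(S(S(S(S(S(add(add(Z, mul(Z, SSZ)), Z)))))))
  step 17: S(S(S(S(S(S(add(mul(Z, SSZ), Z)))))))
  step 18: S(S(S(S(S(S(add(Z, Z)))))))
  step 19: S^6(Z)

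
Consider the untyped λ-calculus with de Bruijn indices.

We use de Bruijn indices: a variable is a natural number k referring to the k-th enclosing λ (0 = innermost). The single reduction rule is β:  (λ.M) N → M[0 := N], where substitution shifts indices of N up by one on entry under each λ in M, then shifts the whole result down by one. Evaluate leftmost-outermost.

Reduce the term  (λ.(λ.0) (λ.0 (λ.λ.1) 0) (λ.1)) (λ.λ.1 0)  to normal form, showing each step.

Answer: normal form = λ.λ.λ.1 0  (in 6 steps)

Derivation:
  start: (λ.(λ.0) (λ.0 (λ.λ.1) 0) (λ.1)) (λ.λ.1 0)
  →1  (λ.0) (λ.0 (λ.λ.1) 0) (λ.λ.λ.1 0)
  →2  (λ.0 (λ.λ.1) 0) (λ.λ.λ.1 0)
  →3  (λ.λ.λ.1 0) (λ.λ.1) (λ.λ.λ.1 0)
  →4  (λ.λ.1 0) (λ.λ.λ.1 0)
  →5  λ.(λ.λ.λ.1 0) 0
  →6  λ.λ.λ.1 0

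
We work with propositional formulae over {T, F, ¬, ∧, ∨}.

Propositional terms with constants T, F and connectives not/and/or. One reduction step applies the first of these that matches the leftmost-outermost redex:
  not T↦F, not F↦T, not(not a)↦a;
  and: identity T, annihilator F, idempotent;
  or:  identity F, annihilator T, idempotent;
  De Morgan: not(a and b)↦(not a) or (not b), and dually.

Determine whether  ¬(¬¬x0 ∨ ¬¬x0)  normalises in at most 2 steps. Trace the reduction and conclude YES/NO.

  start: ¬(¬¬x0 ∨ ¬¬x0)
  →1  ¬¬¬x0 ∧ ¬¬¬x0
  →2  ¬¬¬x0

Answer: NO — after 2 steps the term is ¬¬¬x0, not yet normal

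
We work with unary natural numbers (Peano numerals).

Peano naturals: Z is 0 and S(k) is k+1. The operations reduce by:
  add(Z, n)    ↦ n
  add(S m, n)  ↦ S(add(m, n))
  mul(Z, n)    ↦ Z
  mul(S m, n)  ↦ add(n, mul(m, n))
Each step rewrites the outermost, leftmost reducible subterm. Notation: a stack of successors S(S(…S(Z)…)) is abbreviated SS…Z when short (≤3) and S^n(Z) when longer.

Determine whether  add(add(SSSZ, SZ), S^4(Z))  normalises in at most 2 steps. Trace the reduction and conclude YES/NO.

Answer: NO — after 2 steps the term is S(add(add(SSZ, SZ), S^4(Z))), not yet normal

Derivation:
  start: add(add(SSSZ, SZ), S^4(Z))
  →1  add(S(add(SSZ, SZ)), S^4(Z))
  →2  S(add(add(SSZ, SZ), S^4(Z)))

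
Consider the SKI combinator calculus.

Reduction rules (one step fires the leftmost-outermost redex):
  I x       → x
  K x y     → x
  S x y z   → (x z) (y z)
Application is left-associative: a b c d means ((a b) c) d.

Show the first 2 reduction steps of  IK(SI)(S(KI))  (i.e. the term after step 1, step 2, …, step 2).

Answer: after 2 steps: SI

Derivation:
  start: IK(SI)(S(KI))
  [1] K(SI)(S(KI))
  [2] SI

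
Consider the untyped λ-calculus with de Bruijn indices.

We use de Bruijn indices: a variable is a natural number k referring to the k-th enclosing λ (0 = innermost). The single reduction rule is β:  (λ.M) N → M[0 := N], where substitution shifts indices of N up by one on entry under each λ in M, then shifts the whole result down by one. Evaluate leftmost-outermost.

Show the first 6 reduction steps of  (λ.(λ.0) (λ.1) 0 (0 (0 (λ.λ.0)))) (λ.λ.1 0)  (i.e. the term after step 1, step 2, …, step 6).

  start: (λ.(λ.0) (λ.1) 0 (0 (0 (λ.λ.0)))) (λ.λ.1 0)
  step 1: (λ.0) (λ.λ.λ.1 0) (λ.λ.1 0) ((λ.λ.1 0) ((λ.λ.1 0) (λ.λ.0)))
  step 2: (λ.λ.λ.1 0) (λ.λ.1 0) ((λ.λ.1 0) ((λ.λ.1 0) (λ.λ.0)))
  step 3: (λ.λ.1 0) ((λ.λ.1 0) ((λ.λ.1 0) (λ.λ.0)))
  step 4: λ.(λ.λ.1 0) ((λ.λ.1 0) (λ.λ.0)) 0
  step 5: λ.(λ.(λ.λ.1 0) (λ.λ.0) 0) 0
  step 6: λ.(λ.λ.1 0) (λ.λ.0) 0

Answer: after 6 steps: λ.(λ.λ.1 0) (λ.λ.0) 0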